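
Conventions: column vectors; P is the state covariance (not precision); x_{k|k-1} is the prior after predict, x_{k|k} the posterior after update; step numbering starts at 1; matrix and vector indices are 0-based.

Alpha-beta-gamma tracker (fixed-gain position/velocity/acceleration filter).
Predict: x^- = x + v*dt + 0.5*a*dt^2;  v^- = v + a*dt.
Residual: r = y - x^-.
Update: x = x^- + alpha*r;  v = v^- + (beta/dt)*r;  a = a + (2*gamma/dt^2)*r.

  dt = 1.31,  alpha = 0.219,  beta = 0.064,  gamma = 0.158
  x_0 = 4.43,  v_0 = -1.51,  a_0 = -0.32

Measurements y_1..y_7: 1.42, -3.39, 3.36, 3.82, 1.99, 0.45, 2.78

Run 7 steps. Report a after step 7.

step 1: x_pred=2.1773  r=-0.7573  x^+=2.0115  v^+=-1.9662  a^+=-0.4595
step 2: x_pred=-0.9585  r=-2.4315  x^+=-1.4910  v^+=-2.6869  a^+=-0.9072
step 3: x_pred=-5.7892  r=9.1492  x^+=-3.7855  v^+=-3.4283  a^+=0.7775
step 4: x_pred=-7.6094  r=11.4294  x^+=-5.1064  v^+=-1.8514  a^+=2.8821
step 5: x_pred=-5.0587  r=7.0487  x^+=-3.5150  v^+=2.2686  a^+=4.1801
step 6: x_pred=3.0436  r=-2.5936  x^+=2.4756  v^+=7.6178  a^+=3.7025
step 7: x_pred=15.6318  r=-12.8518  x^+=12.8172  v^+=11.8402  a^+=1.3360

a_post = 1.3360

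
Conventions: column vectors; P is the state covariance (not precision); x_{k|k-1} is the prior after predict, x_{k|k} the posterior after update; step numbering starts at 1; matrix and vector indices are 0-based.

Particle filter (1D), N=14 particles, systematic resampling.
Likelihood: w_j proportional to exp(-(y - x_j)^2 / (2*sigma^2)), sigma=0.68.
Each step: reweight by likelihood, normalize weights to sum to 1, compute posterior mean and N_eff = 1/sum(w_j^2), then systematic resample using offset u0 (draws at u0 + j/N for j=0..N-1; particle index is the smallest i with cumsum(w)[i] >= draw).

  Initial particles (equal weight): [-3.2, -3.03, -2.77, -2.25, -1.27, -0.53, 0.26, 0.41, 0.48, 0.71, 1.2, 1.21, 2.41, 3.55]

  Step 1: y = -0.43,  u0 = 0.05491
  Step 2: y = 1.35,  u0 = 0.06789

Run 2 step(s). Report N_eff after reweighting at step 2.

step 1: w=[0.0001, 0.0002, 0.0008, 0.0084, 0.1406, 0.2983, 0.1802, 0.1406, 0.1232, 0.0740, 0.0170, 0.0165, 0.0000, 0.0000]  mean=-0.1020  Neff=5.4850  idx=[4, 4, 5, 5, 5, 5, 6, 6, 6, 7, 7, 8, 9, 10]
step 2: w=[0.0002, 0.0002, 0.0058, 0.0058, 0.0058, 0.0058, 0.0738, 0.0738, 0.0738, 0.1026, 0.1026, 0.1177, 0.1714, 0.2604]  mean=0.6197  Neff=6.7290  idx=[6, 7, 8, 9, 10, 10, 11, 11, 12, 12, 13, 13, 13, 13]

N_eff = 6.7290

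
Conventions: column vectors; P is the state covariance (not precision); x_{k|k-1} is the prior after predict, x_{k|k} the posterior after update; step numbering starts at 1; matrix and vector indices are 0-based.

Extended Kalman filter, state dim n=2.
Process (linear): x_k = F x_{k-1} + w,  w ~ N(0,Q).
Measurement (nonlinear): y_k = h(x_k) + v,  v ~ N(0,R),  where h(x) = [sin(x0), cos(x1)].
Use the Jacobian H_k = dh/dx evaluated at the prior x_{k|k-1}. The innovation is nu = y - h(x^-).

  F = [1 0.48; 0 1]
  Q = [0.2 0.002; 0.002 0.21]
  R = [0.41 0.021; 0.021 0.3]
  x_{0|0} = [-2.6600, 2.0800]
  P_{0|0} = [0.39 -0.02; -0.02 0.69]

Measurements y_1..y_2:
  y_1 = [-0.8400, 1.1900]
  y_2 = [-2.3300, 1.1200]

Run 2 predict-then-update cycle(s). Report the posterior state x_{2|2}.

step 1: x^-=[-1.6616, 2.0800]  P^-=[0.7298 0.3132; 0.3132 0.9000]  H_jac=[-0.0907 0.0000; 0.0000 -0.8731]  S=[0.4160 0.0458; 0.0458 0.9861]  K=[-0.1292 -0.2713; 0.0196 -0.7978]  nu=[0.1559, 1.6775]  x^+=[-2.1369, 0.7448]  P^+=[0.6470 0.0963; 0.0963 0.2736]
step 2: x^-=[-1.7794, 0.7448]  P^-=[1.0026 0.2297; 0.2297 0.4836]  H_jac=[-0.2071 0.0000; 0.0000 -0.6778]  S=[0.4530 0.0532; 0.0532 0.5222]  K=[-0.4284 -0.2544; -0.0316 -0.6245]  nu=[-1.3517, 0.3848]  x^+=[-1.2983, 0.5472]  P^+=[0.8740 0.1259; 0.1259 0.2774]

x_post = [-1.2983, 0.5472]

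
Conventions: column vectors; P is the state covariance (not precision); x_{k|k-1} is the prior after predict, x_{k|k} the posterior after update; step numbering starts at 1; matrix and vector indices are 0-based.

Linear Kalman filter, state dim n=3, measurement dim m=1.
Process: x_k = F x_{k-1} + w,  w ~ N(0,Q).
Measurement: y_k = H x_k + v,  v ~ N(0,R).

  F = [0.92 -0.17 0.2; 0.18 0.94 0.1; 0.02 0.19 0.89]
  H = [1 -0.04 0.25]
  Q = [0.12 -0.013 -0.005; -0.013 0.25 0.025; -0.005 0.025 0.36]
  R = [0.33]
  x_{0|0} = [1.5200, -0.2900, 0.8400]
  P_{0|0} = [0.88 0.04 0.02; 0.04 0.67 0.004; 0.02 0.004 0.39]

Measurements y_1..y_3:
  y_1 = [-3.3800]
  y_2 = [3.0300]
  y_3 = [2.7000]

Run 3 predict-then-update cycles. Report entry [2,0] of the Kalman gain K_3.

step 1: x^-=[1.6157, 0.0850, 0.7229]  P^-=[0.8944 0.0701 0.0818; 0.0701 0.8894 0.1913; 0.0818 0.1913 0.6958]  S=[1.3008]  K=[0.7011; 0.0633; 0.1908]  nu=[-5.1730]  x^+=[-2.0113, -0.2424, -0.2639]  P^+=[0.2549 0.0123 -0.0921; 0.0123 0.8842 0.1756; -0.0921 0.1756 0.6485]
step 2: x^-=[-1.8620, -0.6163, -0.3212]  P^-=[0.3375 -0.0706 -0.0070; -0.0706 1.0799 0.3775; -0.0070 0.3775 0.9619]  S=[0.7240]  K=[0.4677; -0.0268; 0.3016]  nu=[4.9476]  x^+=[0.4520, -0.7488, 1.1710]  P^+=[0.1792 -0.0615 -0.1092; -0.0615 1.0794 0.3834; -0.1092 0.3834 0.8961]
step 3: x^-=[0.7774, -0.5054, 0.9089]  P^-=[0.2917 -0.1376 -0.0209; -0.1376 1.2659 0.6052; -0.0209 0.6052 1.2341]  S=[0.6893]  K=[0.4236; -0.0536; 0.3822]  nu=[1.6752]  x^+=[1.4869, -0.5952, 1.5492]  P^+=[0.1680 -0.1220 -0.1325; -0.1220 1.2639 0.6193; -0.1325 0.6193 1.1334]

K[2,0] = 0.3822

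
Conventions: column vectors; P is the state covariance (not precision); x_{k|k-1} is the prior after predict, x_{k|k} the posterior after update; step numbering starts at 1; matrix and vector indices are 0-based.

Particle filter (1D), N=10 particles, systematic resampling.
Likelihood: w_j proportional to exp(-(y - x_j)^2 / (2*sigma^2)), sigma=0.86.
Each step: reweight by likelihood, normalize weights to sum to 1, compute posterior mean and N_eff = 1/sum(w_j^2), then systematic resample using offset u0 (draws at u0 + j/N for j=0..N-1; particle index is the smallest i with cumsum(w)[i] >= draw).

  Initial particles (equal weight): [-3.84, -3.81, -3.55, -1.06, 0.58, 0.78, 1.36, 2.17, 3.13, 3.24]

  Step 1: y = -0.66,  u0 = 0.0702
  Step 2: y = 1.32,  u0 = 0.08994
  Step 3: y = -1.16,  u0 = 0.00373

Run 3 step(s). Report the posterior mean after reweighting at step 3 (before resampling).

step 1: w=[0.0007, 0.0008, 0.0022, 0.5713, 0.2251, 0.1567, 0.0403, 0.0028, 0.0000, 0.0000]  mean=-0.3051  Neff=2.4801  idx=[3, 3, 3, 3, 3, 3, 4, 4, 5, 6]
step 2: w=[0.0065, 0.0065, 0.0065, 0.0065, 0.0065, 0.0065, 0.2073, 0.2073, 0.2465, 0.2998]  mean=0.7990  Neff=4.2223  idx=[6, 6, 7, 7, 8, 8, 8, 9, 9, 9]
step 3: w=[0.1628, 0.1628, 0.1628, 0.1628, 0.0990, 0.0990, 0.0990, 0.0172, 0.0172, 0.0172]  mean=0.6797  Neff=7.3341  idx=[0, 0, 1, 1, 2, 3, 3, 4, 5, 6]

post_mean = 0.6797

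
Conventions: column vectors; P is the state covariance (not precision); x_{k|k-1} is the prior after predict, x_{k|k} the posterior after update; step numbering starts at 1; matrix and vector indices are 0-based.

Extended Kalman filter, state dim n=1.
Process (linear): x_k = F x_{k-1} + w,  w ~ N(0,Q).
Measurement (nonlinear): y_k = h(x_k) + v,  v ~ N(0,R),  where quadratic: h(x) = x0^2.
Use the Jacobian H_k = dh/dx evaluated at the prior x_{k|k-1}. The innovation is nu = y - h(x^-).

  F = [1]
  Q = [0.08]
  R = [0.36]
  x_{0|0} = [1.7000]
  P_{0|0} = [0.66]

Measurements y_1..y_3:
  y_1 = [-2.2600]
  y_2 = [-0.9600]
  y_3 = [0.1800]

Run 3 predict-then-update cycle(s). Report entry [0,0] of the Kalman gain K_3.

K[0,0] = 0.1026

step 1: x^-=[1.7000]  P^-=[0.7400]  H_jac=[3.4000]  S=[8.9144]  K=[0.2822]  nu=[-5.1500]  x^+=[0.2465]  P^+=[0.0299]
step 2: x^-=[0.2465]  P^-=[0.1099]  H_jac=[0.4929]  S=[0.3867]  K=[0.1401]  nu=[-1.0207]  x^+=[0.1035]  P^+=[0.1023]
step 3: x^-=[0.1035]  P^-=[0.1823]  H_jac=[0.2070]  S=[0.3678]  K=[0.1026]  nu=[0.1693]  x^+=[0.1209]  P^+=[0.1784]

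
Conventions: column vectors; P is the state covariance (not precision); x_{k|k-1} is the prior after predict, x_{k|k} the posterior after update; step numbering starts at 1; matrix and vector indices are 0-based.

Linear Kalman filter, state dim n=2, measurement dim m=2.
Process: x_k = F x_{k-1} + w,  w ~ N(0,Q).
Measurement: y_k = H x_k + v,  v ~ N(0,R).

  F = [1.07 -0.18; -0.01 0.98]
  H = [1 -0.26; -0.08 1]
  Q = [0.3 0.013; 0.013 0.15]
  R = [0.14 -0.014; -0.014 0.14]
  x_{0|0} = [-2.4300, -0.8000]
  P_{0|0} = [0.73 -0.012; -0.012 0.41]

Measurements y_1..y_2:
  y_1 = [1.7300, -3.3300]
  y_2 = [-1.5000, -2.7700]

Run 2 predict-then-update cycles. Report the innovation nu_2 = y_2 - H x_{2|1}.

step 1: x^-=[-2.4561, -0.7597]  P^-=[1.1537 -0.0797; -0.0797 0.5441]  S=[1.3719 -0.3292; -0.3292 0.7042]  K=[0.8981 0.1755; 0.0296 0.7955]  nu=[3.9886, -2.7668]  x^+=[0.6406, -2.8425]  P^+=[0.1291 0.0223; 0.0223 0.1127]
step 2: x^-=[1.1971, -2.7921]  P^-=[0.4428 0.0152; 0.0152 0.2579]  S=[0.5924 -0.1010; -0.1010 0.3983]  K=[0.7653 0.1432; 0.0233 0.6503]  nu=[-3.4231, 0.1178]  x^+=[-1.4057, -2.7952]  P^+=[0.1099 0.0181; 0.0181 0.0922]

innov = [-3.4231, 0.1178]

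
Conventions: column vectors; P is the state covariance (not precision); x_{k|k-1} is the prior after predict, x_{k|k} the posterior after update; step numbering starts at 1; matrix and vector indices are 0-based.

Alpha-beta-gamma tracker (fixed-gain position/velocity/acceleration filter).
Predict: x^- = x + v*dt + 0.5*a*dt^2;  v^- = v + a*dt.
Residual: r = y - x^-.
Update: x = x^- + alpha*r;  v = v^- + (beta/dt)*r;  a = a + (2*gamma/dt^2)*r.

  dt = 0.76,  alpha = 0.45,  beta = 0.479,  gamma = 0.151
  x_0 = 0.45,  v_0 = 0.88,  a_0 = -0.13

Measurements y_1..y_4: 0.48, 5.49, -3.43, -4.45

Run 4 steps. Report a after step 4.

a_post = -5.0678

step 1: x_pred=1.0813  r=-0.6013  x^+=0.8107  v^+=0.4023  a^+=-0.4444
step 2: x_pred=0.9881  r=4.5019  x^+=3.0139  v^+=2.9019  a^+=1.9095
step 3: x_pred=5.7709  r=-9.2009  x^+=1.6305  v^+=-1.4458  a^+=-2.9012
step 4: x_pred=-0.3062  r=-4.1438  x^+=-2.1709  v^+=-6.2624  a^+=-5.0678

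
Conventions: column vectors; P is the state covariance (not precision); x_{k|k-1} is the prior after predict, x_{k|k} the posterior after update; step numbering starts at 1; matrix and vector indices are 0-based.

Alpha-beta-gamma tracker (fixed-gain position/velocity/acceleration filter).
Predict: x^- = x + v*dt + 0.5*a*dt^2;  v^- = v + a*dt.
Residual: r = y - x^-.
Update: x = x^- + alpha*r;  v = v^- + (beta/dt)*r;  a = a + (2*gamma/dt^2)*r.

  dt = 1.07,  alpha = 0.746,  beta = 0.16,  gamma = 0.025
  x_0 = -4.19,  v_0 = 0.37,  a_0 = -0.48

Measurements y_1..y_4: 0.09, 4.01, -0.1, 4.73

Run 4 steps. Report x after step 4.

x_post = 3.7593

step 1: x_pred=-4.0689  r=4.1589  x^+=-0.9664  v^+=0.4783  a^+=-0.2984
step 2: x_pred=-0.6254  r=4.6354  x^+=2.8326  v^+=0.8522  a^+=-0.0959
step 3: x_pred=3.6895  r=-3.7895  x^+=0.8625  v^+=0.1829  a^+=-0.2614
step 4: x_pred=0.9085  r=3.8215  x^+=3.7593  v^+=0.4746  a^+=-0.0945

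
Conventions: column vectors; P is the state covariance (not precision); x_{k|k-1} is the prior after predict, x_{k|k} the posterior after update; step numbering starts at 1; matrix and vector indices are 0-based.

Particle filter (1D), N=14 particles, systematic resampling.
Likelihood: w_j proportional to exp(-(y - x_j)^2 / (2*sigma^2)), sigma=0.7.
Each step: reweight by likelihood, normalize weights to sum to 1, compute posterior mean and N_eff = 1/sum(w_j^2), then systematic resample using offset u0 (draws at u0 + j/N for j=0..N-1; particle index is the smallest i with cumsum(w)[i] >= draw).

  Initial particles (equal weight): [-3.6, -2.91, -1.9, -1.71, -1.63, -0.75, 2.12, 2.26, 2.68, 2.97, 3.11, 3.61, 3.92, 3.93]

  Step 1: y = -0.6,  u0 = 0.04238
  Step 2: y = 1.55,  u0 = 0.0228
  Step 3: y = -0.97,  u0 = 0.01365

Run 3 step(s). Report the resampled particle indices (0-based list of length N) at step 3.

step 1: w=[0.0001, 0.0024, 0.0999, 0.1594, 0.1899, 0.5478, 0.0003, 0.0001, 0.0000, 0.0000, 0.0000, 0.0000, 0.0000, 0.0000]  mean=-1.1892  Neff=2.6911  idx=[2, 3, 3, 3, 4, 4, 5, 5, 5, 5, 5, 5, 5, 5]
step 2: w=[0.0001, 0.0005, 0.0005, 0.0005, 0.0009, 0.0009, 0.1246, 0.1246, 0.1246, 0.1246, 0.1246, 0.1246, 0.1246, 0.1246]  mean=-0.7533  Neff=8.0573  idx=[6, 6, 7, 7, 8, 9, 9, 10, 10, 11, 11, 12, 13, 13]
step 3: w=[0.0714, 0.0714, 0.0714, 0.0714, 0.0714, 0.0714, 0.0714, 0.0714, 0.0714, 0.0714, 0.0714, 0.0714, 0.0714, 0.0714]  mean=-0.7500  Neff=14.0000  idx=[0, 1, 2, 3, 4, 5, 6, 7, 8, 9, 10, 11, 12, 13]

resampled_idx = [0, 1, 2, 3, 4, 5, 6, 7, 8, 9, 10, 11, 12, 13]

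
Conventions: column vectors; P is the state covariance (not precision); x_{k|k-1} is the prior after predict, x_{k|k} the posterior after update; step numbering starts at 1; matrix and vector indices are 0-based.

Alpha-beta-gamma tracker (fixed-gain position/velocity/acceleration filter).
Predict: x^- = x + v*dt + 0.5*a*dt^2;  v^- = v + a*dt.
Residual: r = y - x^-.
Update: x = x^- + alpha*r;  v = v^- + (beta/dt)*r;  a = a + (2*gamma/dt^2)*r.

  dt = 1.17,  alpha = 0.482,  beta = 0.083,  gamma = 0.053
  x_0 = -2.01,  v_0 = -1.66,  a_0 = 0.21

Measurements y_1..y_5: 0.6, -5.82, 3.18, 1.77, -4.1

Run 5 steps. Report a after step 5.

a_post = 0.4870

step 1: x_pred=-3.8085  r=4.4085  x^+=-1.6836  v^+=-1.1016  a^+=0.5514
step 2: x_pred=-2.5950  r=-3.2250  x^+=-4.1495  v^+=-0.6852  a^+=0.3016
step 3: x_pred=-4.7447  r=7.9247  x^+=-0.9250  v^+=0.2299  a^+=0.9153
step 4: x_pred=-0.0296  r=1.7996  x^+=0.8378  v^+=1.4284  a^+=1.0546
step 5: x_pred=3.2309  r=-7.3309  x^+=-0.3026  v^+=2.1423  a^+=0.4870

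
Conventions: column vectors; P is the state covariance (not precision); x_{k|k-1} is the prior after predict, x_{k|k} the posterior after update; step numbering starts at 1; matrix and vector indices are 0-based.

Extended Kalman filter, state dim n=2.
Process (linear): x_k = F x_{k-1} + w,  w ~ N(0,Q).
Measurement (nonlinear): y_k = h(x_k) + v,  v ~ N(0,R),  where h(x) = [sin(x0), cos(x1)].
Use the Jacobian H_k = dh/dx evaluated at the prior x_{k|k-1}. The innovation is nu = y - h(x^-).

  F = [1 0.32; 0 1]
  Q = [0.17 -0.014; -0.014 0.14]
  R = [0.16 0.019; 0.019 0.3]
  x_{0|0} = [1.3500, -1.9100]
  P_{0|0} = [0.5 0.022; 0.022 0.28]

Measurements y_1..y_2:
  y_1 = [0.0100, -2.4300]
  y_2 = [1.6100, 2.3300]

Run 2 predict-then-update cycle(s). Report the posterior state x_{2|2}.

x_post = [0.8308, -2.9197]

step 1: x^-=[0.7388, -1.9100]  P^-=[0.7128 0.0976; 0.0976 0.4200]  H_jac=[0.7393 0.0000; 0.0000 0.9430]  S=[0.5495 0.0870; 0.0870 0.6735]  K=[0.9568 0.0130; 0.0389 0.5830]  nu=[-0.6634, -2.0973]  x^+=[0.0768, -3.1586]  P^+=[0.2074 0.0234; 0.0234 0.1863]
step 2: x^-=[-0.9340, -3.1586]  P^-=[0.4115 0.0690; 0.0690 0.3263]  H_jac=[0.5947 0.0000; 0.0000 -0.0170]  S=[0.3055 0.0183; 0.0183 0.3001]  K=[0.8041 -0.0530; 0.1360 -0.0268]  nu=[2.4140, 3.3299]  x^+=[0.8308, -2.9197]  P^+=[0.2147 0.0357; 0.0357 0.3205]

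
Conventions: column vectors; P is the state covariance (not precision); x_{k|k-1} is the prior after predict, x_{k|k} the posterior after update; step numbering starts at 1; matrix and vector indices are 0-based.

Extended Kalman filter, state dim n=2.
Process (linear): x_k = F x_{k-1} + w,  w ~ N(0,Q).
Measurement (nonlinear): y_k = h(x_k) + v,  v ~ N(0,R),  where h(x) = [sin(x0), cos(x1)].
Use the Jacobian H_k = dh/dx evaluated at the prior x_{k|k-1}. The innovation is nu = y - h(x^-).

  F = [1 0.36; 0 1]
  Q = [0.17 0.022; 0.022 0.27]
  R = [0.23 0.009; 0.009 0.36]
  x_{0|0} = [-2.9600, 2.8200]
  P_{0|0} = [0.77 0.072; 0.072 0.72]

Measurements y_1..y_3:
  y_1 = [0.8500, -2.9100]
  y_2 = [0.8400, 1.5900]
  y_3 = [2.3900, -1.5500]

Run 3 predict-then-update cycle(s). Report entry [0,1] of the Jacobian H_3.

H_jac[0,1] = 0.0000

step 1: x^-=[-1.9448, 2.8200]  P^-=[1.0852 0.3532; 0.3532 0.9900]  H_jac=[-0.3653 0.0000; 0.0000 -0.3161]  S=[0.3748 0.0498; 0.0498 0.4589]  K=[-1.0403 -0.1304; -0.2574 -0.6540]  nu=[1.7809, -1.9613]  x^+=[-3.5417, 3.6442]  P^+=[0.6581 0.1781; 0.1781 0.7522]
step 2: x^-=[-2.2298, 3.6442]  P^-=[1.0539 0.4709; 0.4709 1.0222]  H_jac=[-0.6124 0.0000; 0.0000 0.4817]  S=[0.6252 -0.1299; -0.1299 0.5972]  K=[-0.9985 0.1627; -0.3037 0.7584]  nu=[1.6306, 2.4663]  x^+=[-3.4567, 5.0196]  P^+=[0.3726 0.1029; 0.1029 0.5611]
step 3: x^-=[-1.6497, 5.0196]  P^-=[0.6894 0.3269; 0.3269 0.8311]  H_jac=[-0.0788 0.0000; 0.0000 0.9532]  S=[0.2343 -0.0156; -0.0156 1.1151]  K=[-0.2135 0.2765; -0.0628 0.7096]  nu=[3.3869, -1.8524]  x^+=[-2.8850, 3.4924]  P^+=[0.5917 0.1024; 0.1024 0.2674]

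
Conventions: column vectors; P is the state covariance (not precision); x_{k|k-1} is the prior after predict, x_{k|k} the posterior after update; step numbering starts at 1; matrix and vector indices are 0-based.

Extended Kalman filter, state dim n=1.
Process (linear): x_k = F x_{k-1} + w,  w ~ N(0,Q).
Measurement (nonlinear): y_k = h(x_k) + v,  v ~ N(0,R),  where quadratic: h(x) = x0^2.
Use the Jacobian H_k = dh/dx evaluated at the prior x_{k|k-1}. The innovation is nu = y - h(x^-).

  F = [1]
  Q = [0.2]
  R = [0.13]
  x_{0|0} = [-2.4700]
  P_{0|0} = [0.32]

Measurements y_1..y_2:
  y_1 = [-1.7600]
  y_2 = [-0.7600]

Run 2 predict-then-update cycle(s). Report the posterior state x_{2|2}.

step 1: x^-=[-2.4700]  P^-=[0.5200]  H_jac=[-4.9400]  S=[12.8199]  K=[-0.2004]  nu=[-7.8609]  x^+=[-0.8949]  P^+=[0.0053]
step 2: x^-=[-0.8949]  P^-=[0.2053]  H_jac=[-1.7897]  S=[0.7875]  K=[-0.4665]  nu=[-1.5608]  x^+=[-0.1667]  P^+=[0.0339]

x_post = [-0.1667]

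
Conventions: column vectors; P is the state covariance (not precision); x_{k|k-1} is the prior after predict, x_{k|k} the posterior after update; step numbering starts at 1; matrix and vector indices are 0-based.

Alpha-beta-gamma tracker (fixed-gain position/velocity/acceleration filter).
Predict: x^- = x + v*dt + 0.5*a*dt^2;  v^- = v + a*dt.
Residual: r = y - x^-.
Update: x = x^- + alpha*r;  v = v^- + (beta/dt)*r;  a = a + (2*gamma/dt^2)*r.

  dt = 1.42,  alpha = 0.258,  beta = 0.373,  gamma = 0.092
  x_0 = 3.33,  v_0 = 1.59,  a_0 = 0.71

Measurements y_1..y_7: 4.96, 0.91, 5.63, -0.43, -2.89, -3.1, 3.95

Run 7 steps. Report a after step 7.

a_post = 1.0646

step 1: x_pred=6.3036  r=-1.3436  x^+=5.9570  v^+=2.2453  a^+=0.5874
step 2: x_pred=9.7374  r=-8.8274  x^+=7.4600  v^+=0.7606  a^+=-0.2181
step 3: x_pred=8.3201  r=-2.6901  x^+=7.6261  v^+=-0.2558  a^+=-0.4636
step 4: x_pred=6.7955  r=-7.2255  x^+=4.9313  v^+=-2.8120  a^+=-1.1229
step 5: x_pred=-0.1940  r=-2.6960  x^+=-0.8895  v^+=-5.1148  a^+=-1.3690
step 6: x_pred=-9.5327  r=6.4327  x^+=-7.8731  v^+=-5.3690  a^+=-0.7820
step 7: x_pred=-16.2854  r=20.2354  x^+=-11.0647  v^+=-1.1640  a^+=1.0646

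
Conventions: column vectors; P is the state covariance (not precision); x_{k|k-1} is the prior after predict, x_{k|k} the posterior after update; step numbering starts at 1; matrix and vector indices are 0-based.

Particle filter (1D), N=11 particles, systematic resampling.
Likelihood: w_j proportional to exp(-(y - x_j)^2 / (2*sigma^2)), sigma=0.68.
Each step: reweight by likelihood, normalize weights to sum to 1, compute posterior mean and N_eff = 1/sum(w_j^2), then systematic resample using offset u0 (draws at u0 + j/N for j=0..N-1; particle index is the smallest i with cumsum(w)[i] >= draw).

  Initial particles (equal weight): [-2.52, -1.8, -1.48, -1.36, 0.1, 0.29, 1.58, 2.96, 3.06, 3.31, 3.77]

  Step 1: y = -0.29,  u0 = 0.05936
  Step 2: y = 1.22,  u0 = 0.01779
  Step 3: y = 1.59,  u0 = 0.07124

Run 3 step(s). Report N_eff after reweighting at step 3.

step 1: w=[0.0021, 0.0393, 0.1000, 0.1341, 0.3924, 0.3215, 0.0105, 0.0000, 0.0000, 0.0000, 0.0000]  mean=-0.2574  Neff=3.4847  idx=[2, 3, 3, 4, 4, 4, 4, 5, 5, 5, 5]
step 2: w=[0.0001, 0.0003, 0.0003, 0.0990, 0.0990, 0.0990, 0.0990, 0.1508, 0.1508, 0.1508, 0.1508]  mean=0.2136  Neff=7.6807  idx=[3, 4, 5, 5, 6, 7, 8, 8, 9, 9, 10]
step 3: w=[0.0639, 0.0639, 0.0639, 0.0639, 0.0639, 0.1134, 0.1134, 0.1134, 0.1134, 0.1134, 0.1134]  mean=0.2293  Neff=10.2475  idx=[1, 2, 3, 5, 6, 6, 7, 8, 9, 10, 10]

N_eff = 10.2475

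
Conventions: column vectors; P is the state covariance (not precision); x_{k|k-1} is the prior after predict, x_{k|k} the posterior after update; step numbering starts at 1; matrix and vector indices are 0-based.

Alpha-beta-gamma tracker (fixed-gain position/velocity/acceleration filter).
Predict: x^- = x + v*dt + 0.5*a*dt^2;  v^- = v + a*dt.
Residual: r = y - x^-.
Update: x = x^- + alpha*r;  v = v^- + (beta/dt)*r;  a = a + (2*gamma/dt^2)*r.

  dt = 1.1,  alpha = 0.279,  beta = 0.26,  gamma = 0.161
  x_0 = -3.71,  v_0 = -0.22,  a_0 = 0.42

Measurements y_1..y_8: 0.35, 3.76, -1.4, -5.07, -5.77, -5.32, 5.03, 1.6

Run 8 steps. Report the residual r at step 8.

step 1: x_pred=-3.6979  r=4.0479  x^+=-2.5685  v^+=1.1988  a^+=1.4972
step 2: x_pred=-0.3441  r=4.1041  x^+=0.8010  v^+=3.8158  a^+=2.5894
step 3: x_pred=6.5649  r=-7.9649  x^+=4.3427  v^+=4.7815  a^+=0.4698
step 4: x_pred=9.8865  r=-14.9565  x^+=5.7136  v^+=1.7631  a^+=-3.5104
step 5: x_pred=5.5292  r=-11.2992  x^+=2.3767  v^+=-4.7691  a^+=-6.5173
step 6: x_pred=-6.8122  r=1.4922  x^+=-6.3959  v^+=-11.5854  a^+=-6.1202
step 7: x_pred=-22.8425  r=27.8725  x^+=-15.0661  v^+=-11.7295  a^+=1.2971
step 8: x_pred=-27.1838  r=28.7838  x^+=-19.1531  v^+=-3.4992  a^+=8.9569

resid = 28.7838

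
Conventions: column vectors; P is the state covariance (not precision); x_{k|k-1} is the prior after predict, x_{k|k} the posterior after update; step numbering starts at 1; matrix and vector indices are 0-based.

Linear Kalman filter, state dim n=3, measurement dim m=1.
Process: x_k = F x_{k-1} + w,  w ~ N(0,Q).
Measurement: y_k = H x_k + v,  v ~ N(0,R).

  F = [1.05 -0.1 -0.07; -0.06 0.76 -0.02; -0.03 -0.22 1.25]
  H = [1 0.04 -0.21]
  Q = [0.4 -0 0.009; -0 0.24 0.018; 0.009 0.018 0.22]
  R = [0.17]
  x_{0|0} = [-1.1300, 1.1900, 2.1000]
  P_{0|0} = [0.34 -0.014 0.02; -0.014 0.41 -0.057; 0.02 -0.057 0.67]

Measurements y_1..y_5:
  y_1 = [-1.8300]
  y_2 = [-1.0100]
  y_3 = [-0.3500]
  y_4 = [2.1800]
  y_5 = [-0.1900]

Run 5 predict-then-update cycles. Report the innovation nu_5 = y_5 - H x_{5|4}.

step 1: x^-=[-1.4525, 0.9302, 2.3971]  P^-=[0.7814 -0.0603 -0.0156; -0.0603 0.4814 -0.1224; -0.0156 -0.1224 1.3167]  S=[1.0140]  K=[0.7715; -0.0151; -0.2929]  nu=[0.0887]  x^+=[-1.3841, 0.9289, 2.3711]  P^+=[0.1779 -0.0485 0.2135; -0.0485 0.4811 -0.1269; 0.2135 -0.1269 1.2297]
step 2: x^-=[-1.7122, 0.7416, 2.8011]  P^-=[0.5840 -0.0821 0.2121; -0.0821 0.5278 -0.2294; 0.2121 -0.2294 2.2180]  S=[0.7609]  K=[0.7047; -0.0168; -0.3455]  nu=[1.2607]  x^+=[-0.8237, 0.7203, 2.3655]  P^+=[0.2062 -0.0731 0.3973; -0.0731 0.5276 -0.2339; 0.3973 -0.2339 2.1272]
step 3: x^-=[-1.1025, 0.5496, 2.8231]  P^-=[0.5967 -0.1036 0.3926; -0.1036 0.5611 -0.3751; 0.3926 -0.3751 3.6673]  S=[0.7624]  K=[0.6690; -0.0031; -0.5149]  nu=[1.3234]  x^+=[-0.2172, 0.5455, 2.1417]  P^+=[0.2554 -0.1020 0.6552; -0.1020 0.5611 -0.3763; 0.6552 -0.3763 3.4652]
step 4: x^-=[-0.4325, 0.3847, 2.5636]  P^-=[0.6240 -0.1276 0.6359; -0.1276 0.5887 -0.5689; 0.6359 -0.5689 5.8183]  S=[0.7838]  K=[0.6192; 0.0196; -0.7765]  nu=[3.1354]  x^+=[1.5091, 0.4463, 0.1288]  P^+=[0.3235 -0.1372 1.0128; -0.1372 0.5884 -0.5569; 1.0128 -0.5569 5.3456]
step 5: x^-=[1.5309, 0.2461, 0.0176]  P^-=[0.6608 -0.1564 0.9678; -0.1564 0.6150 -0.8190; 0.9678 -0.8190 8.8298]  S=[0.8160]  K=[0.5531; 0.0493; -1.1266]  nu=[-1.7271]  x^+=[0.5757, 0.1610, 1.9632]  P^+=[0.4112 -0.1786 1.4762; -0.1786 0.6130 -0.7737; 1.4762 -0.7737 7.7943]

innov = [-1.7271]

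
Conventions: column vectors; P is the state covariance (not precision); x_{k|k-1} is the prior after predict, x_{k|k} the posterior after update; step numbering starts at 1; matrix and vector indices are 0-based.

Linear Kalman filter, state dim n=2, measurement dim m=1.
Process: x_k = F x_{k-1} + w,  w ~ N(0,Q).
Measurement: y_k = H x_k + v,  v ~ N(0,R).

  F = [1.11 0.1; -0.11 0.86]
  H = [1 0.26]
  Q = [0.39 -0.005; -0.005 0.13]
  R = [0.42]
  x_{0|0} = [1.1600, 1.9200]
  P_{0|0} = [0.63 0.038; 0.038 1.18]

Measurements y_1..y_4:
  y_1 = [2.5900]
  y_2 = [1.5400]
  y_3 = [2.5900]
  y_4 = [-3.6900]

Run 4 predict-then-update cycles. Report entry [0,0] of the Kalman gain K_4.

K[0,0] = 0.6169

step 1: x^-=[1.4796, 1.5236]  P^-=[1.1865 0.0554; 0.0554 1.0032]  S=[1.7031]  K=[0.7051; 0.1857]  nu=[0.7143]  x^+=[1.9832, 1.6562]  P^+=[0.3397 -0.1676; -0.1676 0.9444]
step 2: x^-=[2.3670, 1.2062]  P^-=[0.7808 -0.1234; -0.1234 0.8643]  S=[1.1951]  K=[0.6265; 0.0848]  nu=[-1.1406]  x^+=[1.6524, 1.1095]  P^+=[0.3117 -0.1869; -0.1869 0.8557]
step 3: x^-=[1.9451, 0.7724]  P^-=[0.7411 -0.1458; -0.1458 0.8020]  S=[1.1395]  K=[0.6171; 0.0550]  nu=[0.4441]  x^+=[2.2192, 0.7968]  P^+=[0.3072 -0.1845; -0.1845 0.7986]
step 4: x^-=[2.5429, 0.4412]  P^-=[0.7355 -0.1479; -0.1479 0.7592]  S=[1.1299]  K=[0.6169; 0.0438]  nu=[-6.3476]  x^+=[-1.3729, 0.1632]  P^+=[0.3055 -0.1785; -0.1785 0.7571]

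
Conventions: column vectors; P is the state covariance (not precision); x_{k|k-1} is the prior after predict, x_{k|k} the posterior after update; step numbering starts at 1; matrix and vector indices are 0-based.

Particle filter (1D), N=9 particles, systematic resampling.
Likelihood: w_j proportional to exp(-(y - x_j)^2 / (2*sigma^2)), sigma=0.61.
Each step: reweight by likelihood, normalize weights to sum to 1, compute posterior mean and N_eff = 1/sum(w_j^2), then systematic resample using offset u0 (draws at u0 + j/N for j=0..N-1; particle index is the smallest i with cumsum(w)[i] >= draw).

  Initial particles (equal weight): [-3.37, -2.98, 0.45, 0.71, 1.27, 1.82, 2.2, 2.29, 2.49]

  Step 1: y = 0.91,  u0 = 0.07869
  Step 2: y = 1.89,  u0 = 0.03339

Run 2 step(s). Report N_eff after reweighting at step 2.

N_eff = 5.2738

step 1: w=[0.0000, 0.0000, 0.2437, 0.3069, 0.2721, 0.1064, 0.0346, 0.0251, 0.0113]  mean=1.0284  Neff=4.1521  idx=[2, 2, 3, 3, 3, 4, 4, 5, 7]
step 2: w=[0.0172, 0.0172, 0.0430, 0.0430, 0.0430, 0.1667, 0.1667, 0.2776, 0.2254]  mean=1.5521  Neff=5.2738  idx=[1, 4, 5, 6, 6, 7, 7, 8, 8]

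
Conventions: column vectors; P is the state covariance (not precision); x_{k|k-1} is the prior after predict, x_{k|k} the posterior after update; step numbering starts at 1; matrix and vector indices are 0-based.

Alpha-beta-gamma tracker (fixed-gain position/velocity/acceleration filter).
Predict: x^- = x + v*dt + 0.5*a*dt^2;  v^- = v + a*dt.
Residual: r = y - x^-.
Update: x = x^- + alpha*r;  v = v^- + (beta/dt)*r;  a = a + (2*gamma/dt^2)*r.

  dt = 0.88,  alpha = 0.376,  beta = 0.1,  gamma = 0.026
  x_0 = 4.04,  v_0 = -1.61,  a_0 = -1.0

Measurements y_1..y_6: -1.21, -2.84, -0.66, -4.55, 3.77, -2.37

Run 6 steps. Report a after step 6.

step 1: x_pred=2.2360  r=-3.4460  x^+=0.9403  v^+=-2.8816  a^+=-1.2314
step 2: x_pred=-2.0723  r=-0.7677  x^+=-2.3610  v^+=-4.0525  a^+=-1.2829
step 3: x_pred=-6.4239  r=5.7639  x^+=-4.2567  v^+=-4.5265  a^+=-0.8959
step 4: x_pred=-8.5868  r=4.0368  x^+=-7.0690  v^+=-4.8561  a^+=-0.6248
step 5: x_pred=-11.5843  r=15.3543  x^+=-5.8111  v^+=-3.6612  a^+=0.4062
step 6: x_pred=-8.8757  r=6.5057  x^+=-6.4295  v^+=-2.5645  a^+=0.8430

a_post = 0.8430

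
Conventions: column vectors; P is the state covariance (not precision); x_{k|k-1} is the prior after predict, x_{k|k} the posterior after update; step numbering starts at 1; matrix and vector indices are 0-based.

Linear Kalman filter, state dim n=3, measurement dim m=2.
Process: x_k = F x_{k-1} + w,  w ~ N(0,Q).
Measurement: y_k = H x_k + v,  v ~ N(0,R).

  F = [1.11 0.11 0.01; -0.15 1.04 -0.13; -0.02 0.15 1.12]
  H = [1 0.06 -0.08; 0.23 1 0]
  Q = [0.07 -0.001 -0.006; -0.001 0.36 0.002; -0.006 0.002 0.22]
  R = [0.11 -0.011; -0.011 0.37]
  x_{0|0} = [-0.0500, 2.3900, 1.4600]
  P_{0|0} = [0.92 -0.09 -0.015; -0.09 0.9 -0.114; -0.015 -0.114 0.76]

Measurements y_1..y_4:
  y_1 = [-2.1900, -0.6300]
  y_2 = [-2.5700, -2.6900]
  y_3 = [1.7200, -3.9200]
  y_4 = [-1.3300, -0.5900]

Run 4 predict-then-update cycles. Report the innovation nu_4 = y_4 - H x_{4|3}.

innov = [-0.7944, 2.8345]

step 1: x^-=[0.2220, 2.3033, 1.9947]  P^-=[1.1919 -0.1520 -0.0507; -0.1520 1.4253 -0.0897; -0.0507 -0.0897 1.1569]  S=[1.3052 0.2027; 0.2027 1.7884]  K=[0.9148 -0.0354; -0.1691 0.7966; -0.1070 -0.0445]  nu=[-2.3906, -2.9844]  x^+=[-1.8594, 0.3304, 2.3833]  P^+=[0.1105 -0.0486 0.0817; -0.0486 0.3078 -0.0341; 0.0817 -0.0341 1.1365]
step 2: x^-=[-2.0038, 0.3127, 2.7561]  P^-=[0.1998 -0.0527 0.0987; -0.0527 0.7421 -0.1656; 0.0987 -0.1656 1.6377]  S=[0.3025 0.0375; 0.0375 1.0985]  K=[0.6275 -0.0276; -0.0659 0.6668; -0.1242 -0.1258]  nu=[-0.3645, -2.5418]  x^+=[-2.1625, -1.3582, 3.1212]  P^+=[0.0812 -0.0358 0.1213; -0.0358 0.2557 -0.0731; 0.1213 -0.0731 1.6145]
step 3: x^-=[-2.5186, -1.4940, 3.3353]  P^-=[0.1671 -0.0455 0.1502; -0.0455 0.7013 -0.2952; 0.1502 -0.2952 2.2212]  S=[0.2672 0.0443; 0.0443 1.0592]  K=[0.5753 -0.0307; -0.0326 0.6536; -0.1292 -0.2406]  nu=[4.5950, -1.8468]  x^+=[0.1815, -2.8506, 3.1860]  P^+=[0.0792 -0.0359 0.1682; -0.0359 0.2504 -0.1263; 0.1682 -0.1263 2.1527]
step 4: x^-=[-0.0803, -3.4061, 3.1371]  P^-=[0.1656 -0.0532 0.2079; -0.0532 0.7210 -0.4430; 0.2079 -0.4430 2.8762]  S=[0.2612 0.0480; 0.0480 1.0752]  K=[0.5652 -0.0393; -0.0238 0.6602; -0.1201 -0.3622]  nu=[-0.7944, 2.8345]  x^+=[-0.6407, -1.5158, 2.2058]  P^+=[0.0826 -0.0398 0.2200; -0.0398 0.2537 -0.1833; 0.2200 -0.1833 2.7272]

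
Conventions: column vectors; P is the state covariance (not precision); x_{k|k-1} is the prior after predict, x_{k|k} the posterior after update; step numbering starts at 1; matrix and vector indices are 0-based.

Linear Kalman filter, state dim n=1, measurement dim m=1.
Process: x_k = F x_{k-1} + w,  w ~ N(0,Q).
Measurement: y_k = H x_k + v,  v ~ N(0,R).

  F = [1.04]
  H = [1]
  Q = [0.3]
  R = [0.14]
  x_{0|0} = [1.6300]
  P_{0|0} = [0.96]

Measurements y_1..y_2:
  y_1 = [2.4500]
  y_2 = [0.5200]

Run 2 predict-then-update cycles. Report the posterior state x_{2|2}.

step 1: x^-=[1.6952]  P^-=[1.3383]  S=[1.4783]  K=[0.9053]  nu=[0.7548]  x^+=[2.3785]  P^+=[0.1267]
step 2: x^-=[2.4737]  P^-=[0.4371]  S=[0.5771]  K=[0.7574]  nu=[-1.9537]  x^+=[0.9940]  P^+=[0.1060]

x_post = [0.9940]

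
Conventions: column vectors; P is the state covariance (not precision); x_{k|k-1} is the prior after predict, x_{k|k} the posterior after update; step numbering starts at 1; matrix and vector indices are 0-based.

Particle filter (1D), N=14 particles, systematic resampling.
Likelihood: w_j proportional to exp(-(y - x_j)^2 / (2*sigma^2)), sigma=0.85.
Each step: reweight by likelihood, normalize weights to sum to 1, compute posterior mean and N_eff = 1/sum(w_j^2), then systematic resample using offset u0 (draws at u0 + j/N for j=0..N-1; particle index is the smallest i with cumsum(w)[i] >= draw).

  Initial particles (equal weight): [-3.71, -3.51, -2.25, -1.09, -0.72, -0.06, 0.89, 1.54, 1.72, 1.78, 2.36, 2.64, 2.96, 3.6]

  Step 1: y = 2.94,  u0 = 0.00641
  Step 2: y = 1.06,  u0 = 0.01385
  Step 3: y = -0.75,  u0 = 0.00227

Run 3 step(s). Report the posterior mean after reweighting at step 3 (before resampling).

step 1: w=[0.0000, 0.0000, 0.0000, 0.0000, 0.0000, 0.0004, 0.0120, 0.0568, 0.0787, 0.0869, 0.1746, 0.2071, 0.2204, 0.1631]  mean=2.5863  Neff=6.0368  idx=[6, 8, 9, 9, 10, 10, 11, 11, 11, 12, 12, 12, 13, 13]
step 2: w=[0.2159, 0.1629, 0.1538, 0.1538, 0.0684, 0.0684, 0.0391, 0.0391, 0.0391, 0.0181, 0.0181, 0.0181, 0.0025, 0.0025]  mean=1.8317  Neff=7.3850  idx=[0, 0, 0, 1, 1, 1, 2, 2, 3, 3, 4, 5, 7, 9]
step 3: w=[0.2771, 0.2771, 0.2771, 0.0261, 0.0261, 0.0261, 0.0212, 0.0212, 0.0212, 0.0212, 0.0022, 0.0022, 0.0006, 0.0001]  mean=1.0386  Neff=4.2684  idx=[0, 0, 0, 0, 1, 1, 1, 1, 2, 2, 2, 2, 4, 6]

post_mean = 1.0386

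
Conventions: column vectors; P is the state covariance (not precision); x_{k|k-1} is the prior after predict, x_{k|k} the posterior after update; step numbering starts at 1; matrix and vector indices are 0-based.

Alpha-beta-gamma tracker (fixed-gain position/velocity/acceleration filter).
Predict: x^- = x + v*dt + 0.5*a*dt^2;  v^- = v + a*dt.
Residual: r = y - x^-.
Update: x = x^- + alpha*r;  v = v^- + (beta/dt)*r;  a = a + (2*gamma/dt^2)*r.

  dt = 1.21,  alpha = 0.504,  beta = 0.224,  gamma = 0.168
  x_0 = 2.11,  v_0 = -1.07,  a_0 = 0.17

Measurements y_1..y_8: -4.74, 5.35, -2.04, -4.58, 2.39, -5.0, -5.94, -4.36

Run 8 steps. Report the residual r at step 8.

resid = 0.7862

step 1: x_pred=0.9397  r=-5.6797  x^+=-1.9228  v^+=-1.9158  a^+=-1.1335
step 2: x_pred=-5.0707  r=10.4207  x^+=0.1814  v^+=-1.3581  a^+=1.2580
step 3: x_pred=-0.5411  r=-1.4989  x^+=-1.2965  v^+=-0.1134  a^+=0.9140
step 4: x_pred=-0.7647  r=-3.8153  x^+=-2.6876  v^+=0.2862  a^+=0.0384
step 5: x_pred=-2.3132  r=4.7032  x^+=0.0572  v^+=1.2034  a^+=1.1178
step 6: x_pred=2.3316  r=-7.3316  x^+=-1.3635  v^+=1.1986  a^+=-0.5648
step 7: x_pred=-0.3267  r=-5.6133  x^+=-3.1558  v^+=-0.5239  a^+=-1.8530
step 8: x_pred=-5.1462  r=0.7862  x^+=-4.7500  v^+=-2.6205  a^+=-1.6726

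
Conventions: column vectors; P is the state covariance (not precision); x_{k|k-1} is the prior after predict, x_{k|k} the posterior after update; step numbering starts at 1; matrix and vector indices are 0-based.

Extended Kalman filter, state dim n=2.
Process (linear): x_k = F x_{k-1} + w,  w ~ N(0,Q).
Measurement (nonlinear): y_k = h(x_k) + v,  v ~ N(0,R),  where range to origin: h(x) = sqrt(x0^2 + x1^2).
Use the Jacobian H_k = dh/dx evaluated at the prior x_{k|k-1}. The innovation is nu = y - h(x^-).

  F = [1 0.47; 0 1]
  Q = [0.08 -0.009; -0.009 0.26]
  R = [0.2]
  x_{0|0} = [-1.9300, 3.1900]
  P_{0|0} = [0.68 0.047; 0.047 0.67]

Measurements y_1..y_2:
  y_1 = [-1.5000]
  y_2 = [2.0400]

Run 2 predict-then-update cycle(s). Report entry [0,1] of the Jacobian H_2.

step 1: x^-=[-0.4307, 3.1900]  P^-=[0.9522 0.3529; 0.3529 0.9300]  H_jac=[-0.1338 0.9910]  S=[1.0368]  K=[0.2144; 0.8434]  nu=[-4.7189]  x^+=[-1.4426, -0.7898]  P^+=[0.9045 0.1654; 0.1654 0.1925]
step 2: x^-=[-1.8138, -0.7898]  P^-=[1.1825 0.2469; 0.2469 0.4525]  H_jac=[-0.9168 -0.3992]  S=[1.4469]  K=[-0.8174; -0.2813]  nu=[0.0617]  x^+=[-1.8642, -0.8072]  P^+=[0.2157 -0.0858; -0.0858 0.3380]

H_jac[0,1] = -0.3992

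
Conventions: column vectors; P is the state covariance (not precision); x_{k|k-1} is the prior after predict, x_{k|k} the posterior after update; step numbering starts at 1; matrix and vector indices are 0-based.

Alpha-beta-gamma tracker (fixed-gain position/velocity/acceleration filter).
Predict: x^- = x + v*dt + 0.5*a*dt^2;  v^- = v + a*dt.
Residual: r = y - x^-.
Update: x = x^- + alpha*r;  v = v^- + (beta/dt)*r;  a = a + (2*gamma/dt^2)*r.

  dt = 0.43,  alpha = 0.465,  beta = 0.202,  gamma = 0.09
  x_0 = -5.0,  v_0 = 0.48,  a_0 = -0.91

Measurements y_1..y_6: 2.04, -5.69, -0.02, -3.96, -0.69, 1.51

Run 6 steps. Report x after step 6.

x_post = 0.1462

step 1: x_pred=-4.8777  r=6.9177  x^+=-1.6610  v^+=3.3384  a^+=5.8244
step 2: x_pred=0.3130  r=-6.0030  x^+=-2.4784  v^+=3.0229  a^+=-0.0195
step 3: x_pred=-1.1803  r=1.1603  x^+=-0.6408  v^+=3.5596  a^+=1.1101
step 4: x_pred=0.9925  r=-4.9525  x^+=-1.3104  v^+=1.7104  a^+=-3.7111
step 5: x_pred=-0.9180  r=0.2280  x^+=-0.8120  v^+=0.2218  a^+=-3.4891
step 6: x_pred=-1.0392  r=2.5492  x^+=0.1462  v^+=-0.0810  a^+=-1.0075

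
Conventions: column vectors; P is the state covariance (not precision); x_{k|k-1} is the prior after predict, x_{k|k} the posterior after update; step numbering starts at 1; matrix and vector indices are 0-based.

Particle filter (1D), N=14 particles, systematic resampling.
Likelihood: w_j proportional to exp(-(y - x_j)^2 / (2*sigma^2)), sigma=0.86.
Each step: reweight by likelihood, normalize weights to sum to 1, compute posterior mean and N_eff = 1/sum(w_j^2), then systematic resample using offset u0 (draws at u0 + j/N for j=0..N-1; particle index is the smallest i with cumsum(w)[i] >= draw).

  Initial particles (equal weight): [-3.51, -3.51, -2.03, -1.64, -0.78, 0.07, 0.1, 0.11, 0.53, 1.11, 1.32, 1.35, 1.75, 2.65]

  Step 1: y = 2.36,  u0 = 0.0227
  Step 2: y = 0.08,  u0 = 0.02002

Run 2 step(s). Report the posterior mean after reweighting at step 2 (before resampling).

step 1: w=[0.0000, 0.0000, 0.0000, 0.0000, 0.0004, 0.0089, 0.0097, 0.0100, 0.0320, 0.1069, 0.1480, 0.1543, 0.2391, 0.2906]  mean=1.7302  Neff=4.9982  idx=[7, 9, 9, 10, 10, 11, 11, 12, 12, 12, 13, 13, 13, 13]
step 2: w=[0.2592, 0.1266, 0.1266, 0.0917, 0.0917, 0.0872, 0.0872, 0.0394, 0.0394, 0.0394, 0.0030, 0.0030, 0.0030, 0.0030]  mean=1.0251  Neff=7.3587  idx=[0, 0, 0, 0, 1, 1, 2, 3, 3, 4, 5, 6, 7, 8]

post_mean = 1.0251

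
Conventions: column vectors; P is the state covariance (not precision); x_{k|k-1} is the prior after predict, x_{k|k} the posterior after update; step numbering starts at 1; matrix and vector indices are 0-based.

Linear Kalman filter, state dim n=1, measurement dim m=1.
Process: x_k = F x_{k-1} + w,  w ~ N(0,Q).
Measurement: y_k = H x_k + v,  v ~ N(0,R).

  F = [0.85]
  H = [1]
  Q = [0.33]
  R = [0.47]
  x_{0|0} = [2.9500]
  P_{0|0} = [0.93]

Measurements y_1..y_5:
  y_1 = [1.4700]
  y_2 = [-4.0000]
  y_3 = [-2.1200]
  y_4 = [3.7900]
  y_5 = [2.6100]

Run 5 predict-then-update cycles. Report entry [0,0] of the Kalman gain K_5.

K[0,0] = 0.5186

step 1: x^-=[2.5075]  P^-=[1.0019]  S=[1.4719]  K=[0.6807]  nu=[-1.0375]  x^+=[1.8013]  P^+=[0.3199]
step 2: x^-=[1.5311]  P^-=[0.5611]  S=[1.0311]  K=[0.5442]  nu=[-5.5311]  x^+=[-1.4789]  P^+=[0.2558]
step 3: x^-=[-1.2571]  P^-=[0.5148]  S=[0.9848]  K=[0.5227]  nu=[-0.8629]  x^+=[-1.7082]  P^+=[0.2457]
step 4: x^-=[-1.4519]  P^-=[0.5075]  S=[0.9775]  K=[0.5192]  nu=[5.2419]  x^+=[1.2696]  P^+=[0.2440]
step 5: x^-=[1.0792]  P^-=[0.5063]  S=[0.9763]  K=[0.5186]  nu=[1.5308]  x^+=[1.8730]  P^+=[0.2437]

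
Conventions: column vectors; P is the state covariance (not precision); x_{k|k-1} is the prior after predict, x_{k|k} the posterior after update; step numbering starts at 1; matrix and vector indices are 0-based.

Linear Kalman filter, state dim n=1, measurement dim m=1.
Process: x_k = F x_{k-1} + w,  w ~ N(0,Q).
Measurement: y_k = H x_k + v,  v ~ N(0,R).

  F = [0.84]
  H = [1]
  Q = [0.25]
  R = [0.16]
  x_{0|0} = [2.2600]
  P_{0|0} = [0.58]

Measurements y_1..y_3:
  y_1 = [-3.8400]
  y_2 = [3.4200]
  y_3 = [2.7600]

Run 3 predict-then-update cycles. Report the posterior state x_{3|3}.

step 1: x^-=[1.8984]  P^-=[0.6592]  S=[0.8192]  K=[0.8047]  nu=[-5.7384]  x^+=[-2.7193]  P^+=[0.1288]
step 2: x^-=[-2.2842]  P^-=[0.3408]  S=[0.5008]  K=[0.6805]  nu=[5.7042]  x^+=[1.5977]  P^+=[0.1089]
step 3: x^-=[1.3421]  P^-=[0.3268]  S=[0.4868]  K=[0.6713]  nu=[1.4179]  x^+=[2.2940]  P^+=[0.1074]

x_post = [2.2940]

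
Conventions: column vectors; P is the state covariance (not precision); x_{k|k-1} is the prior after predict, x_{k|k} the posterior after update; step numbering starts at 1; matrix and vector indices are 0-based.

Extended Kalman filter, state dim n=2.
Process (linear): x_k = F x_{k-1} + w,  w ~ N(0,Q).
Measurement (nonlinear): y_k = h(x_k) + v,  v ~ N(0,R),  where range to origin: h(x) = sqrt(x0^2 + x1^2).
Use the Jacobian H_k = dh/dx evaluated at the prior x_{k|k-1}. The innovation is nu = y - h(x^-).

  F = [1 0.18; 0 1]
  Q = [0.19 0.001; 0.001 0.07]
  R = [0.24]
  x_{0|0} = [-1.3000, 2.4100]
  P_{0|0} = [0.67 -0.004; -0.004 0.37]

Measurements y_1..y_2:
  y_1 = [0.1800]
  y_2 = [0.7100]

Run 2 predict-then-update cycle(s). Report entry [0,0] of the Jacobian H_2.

step 1: x^-=[-0.8662, 2.4100]  P^-=[0.8705 0.0636; 0.0636 0.4400]  H_jac=[-0.3382 0.9411]  S=[0.6888]  K=[-0.3406; 0.5699]  nu=[-2.3809]  x^+=[-0.0552, 1.0530]  P^+=[0.7906 0.1973; 0.1973 0.2163]
step 2: x^-=[0.1343, 1.0530]  P^-=[1.0587 0.2372; 0.2372 0.2863]  H_jac=[0.1265 0.9920]  S=[0.5982]  K=[0.6173; 0.5249]  nu=[-0.3515]  x^+=[-0.0827, 0.8685]  P^+=[0.8307 0.0434; 0.0434 0.1215]

H_jac[0,0] = 0.1265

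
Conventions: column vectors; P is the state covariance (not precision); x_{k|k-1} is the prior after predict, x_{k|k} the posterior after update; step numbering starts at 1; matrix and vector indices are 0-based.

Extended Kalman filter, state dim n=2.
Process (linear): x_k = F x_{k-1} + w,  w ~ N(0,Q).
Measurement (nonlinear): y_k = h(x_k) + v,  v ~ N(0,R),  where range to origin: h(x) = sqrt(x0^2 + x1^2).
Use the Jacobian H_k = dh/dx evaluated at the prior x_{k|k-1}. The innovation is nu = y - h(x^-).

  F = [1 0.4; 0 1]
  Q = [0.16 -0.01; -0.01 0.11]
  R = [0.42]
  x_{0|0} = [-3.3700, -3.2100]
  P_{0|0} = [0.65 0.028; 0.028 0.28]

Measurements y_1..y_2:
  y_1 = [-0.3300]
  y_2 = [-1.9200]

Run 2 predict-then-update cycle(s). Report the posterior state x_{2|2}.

x_post = [0.1935, -0.1664]

step 1: x^-=[-4.6540, -3.2100]  P^-=[0.8772 0.1300; 0.1300 0.3900]  H_jac=[-0.8232 -0.5678]  S=[1.2617]  K=[-0.6308; -0.2603]  nu=[-5.9837]  x^+=[-0.8793, -1.6523]  P^+=[0.3751 -0.0772; -0.0772 0.3045]
step 2: x^-=[-1.5402, -1.6523]  P^-=[0.5221 0.0346; 0.0346 0.4145]  H_jac=[-0.6819 -0.7315]  S=[0.9190]  K=[-0.4149; -0.3556]  nu=[-4.1788]  x^+=[0.1935, -0.1664]  P^+=[0.3639 -0.1010; -0.1010 0.2983]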